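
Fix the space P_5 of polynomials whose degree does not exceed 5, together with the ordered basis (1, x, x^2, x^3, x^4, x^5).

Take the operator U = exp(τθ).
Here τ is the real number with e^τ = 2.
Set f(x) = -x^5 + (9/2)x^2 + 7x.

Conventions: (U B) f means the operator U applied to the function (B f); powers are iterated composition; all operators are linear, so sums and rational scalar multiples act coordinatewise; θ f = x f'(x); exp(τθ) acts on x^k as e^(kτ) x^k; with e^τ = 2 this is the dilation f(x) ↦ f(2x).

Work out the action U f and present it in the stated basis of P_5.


the image equals g(x) = -32x^5 + 18x^2 + 14x

exp(τθ) x^k = e^(kτ) x^k; with e^τ = 2 this sends x^k to 2^k x^k
x ↦ 2 x
x^2 ↦ 4 x^2
x^5 ↦ 32 x^5
applying this coordinatewise to f: exp(τθ) f = -32x^5 + 18x^2 + 14x


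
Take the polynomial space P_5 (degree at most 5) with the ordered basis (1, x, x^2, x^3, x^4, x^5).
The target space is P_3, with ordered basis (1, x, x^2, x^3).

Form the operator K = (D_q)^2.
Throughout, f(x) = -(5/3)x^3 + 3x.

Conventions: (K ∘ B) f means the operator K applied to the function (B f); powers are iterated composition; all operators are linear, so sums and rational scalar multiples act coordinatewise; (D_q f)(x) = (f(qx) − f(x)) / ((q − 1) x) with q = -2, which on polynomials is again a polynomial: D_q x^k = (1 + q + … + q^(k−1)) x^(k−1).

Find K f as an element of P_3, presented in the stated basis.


D_q f = -5x^2 + 3
D_q D_q f = 5x

g(x) = 5x


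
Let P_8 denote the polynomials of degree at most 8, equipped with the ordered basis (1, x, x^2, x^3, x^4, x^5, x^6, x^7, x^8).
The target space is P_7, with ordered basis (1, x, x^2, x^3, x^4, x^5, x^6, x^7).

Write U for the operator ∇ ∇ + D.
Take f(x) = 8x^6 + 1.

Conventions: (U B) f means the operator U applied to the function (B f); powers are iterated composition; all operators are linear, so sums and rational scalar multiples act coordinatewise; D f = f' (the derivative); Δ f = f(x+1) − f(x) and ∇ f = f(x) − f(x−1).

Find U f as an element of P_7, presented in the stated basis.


the image equals g(x) = 48x^5 + 240x^4 - 960x^3 + 1680x^2 - 1440x + 496

∇ f = 48x^5 - 120x^4 + 160x^3 - 120x^2 + 48x - 8
∇ ∇ f = 240x^4 - 960x^3 + 1680x^2 - 1440x + 496
D f = 48x^5
(∇ ∇ + D) f = 48x^5 + 240x^4 - 960x^3 + 1680x^2 - 1440x + 496


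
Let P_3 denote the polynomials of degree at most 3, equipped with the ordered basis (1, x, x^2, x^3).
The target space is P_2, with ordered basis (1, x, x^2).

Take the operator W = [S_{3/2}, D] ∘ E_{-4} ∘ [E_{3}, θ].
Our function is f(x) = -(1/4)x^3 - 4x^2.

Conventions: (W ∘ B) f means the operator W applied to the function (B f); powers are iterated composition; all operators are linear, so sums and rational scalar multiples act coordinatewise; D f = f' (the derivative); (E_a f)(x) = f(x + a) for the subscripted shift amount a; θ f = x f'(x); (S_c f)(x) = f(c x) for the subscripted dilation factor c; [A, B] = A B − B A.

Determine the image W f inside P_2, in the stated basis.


θ f = -(3/4)x^3 - 8x^2
E_{3} θ f = -(3/4)x^3 - (59/4)x^2 - (273/4)x - 369/4
E_{3} f = -(1/4)x^3 - (25/4)x^2 - (123/4)x - 171/4
θ E_{3} f = -(3/4)x^3 - (25/2)x^2 - (123/4)x
[E_{3}, θ] f = -(9/4)x^2 - (75/2)x - 369/4
E_{-4} [E_{3}, θ] f = -(9/4)x^2 - (39/2)x + 87/4
D E_{-4} [E_{3}, θ] f = -(9/2)x - 39/2
S_{3/2} D E_{-4} [E_{3}, θ] f = -(27/4)x - 39/2
S_{3/2} E_{-4} [E_{3}, θ] f = -(81/16)x^2 - (117/4)x + 87/4
D S_{3/2} E_{-4} [E_{3}, θ] f = -(81/8)x - 117/4
[S_{3/2}, D] E_{-4} [E_{3}, θ] f = (27/8)x + 39/4

the result is g(x) = (27/8)x + 39/4


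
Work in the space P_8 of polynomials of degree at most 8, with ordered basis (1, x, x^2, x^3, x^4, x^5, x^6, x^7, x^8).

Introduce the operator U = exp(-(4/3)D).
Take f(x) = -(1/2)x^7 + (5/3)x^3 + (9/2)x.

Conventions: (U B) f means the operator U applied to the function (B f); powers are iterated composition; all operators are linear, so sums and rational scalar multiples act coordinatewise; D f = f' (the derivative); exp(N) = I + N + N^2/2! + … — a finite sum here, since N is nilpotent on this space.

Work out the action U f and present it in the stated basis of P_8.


order-1 term: (14/3)x^6 - (20/3)x^2 - 6
order-2 term: -(56/3)x^5 + (80/9)x
order-3 term: (1120/27)x^4 - 320/81
order-4 term: -(4480/81)x^3
order-5 term: (3584/81)x^2
order-6 term: -(14336/729)x
order-7 term: 8192/2187
the series for exp(-(4/3)D) f terminates at order 7
exp(-(4/3)D) f = -(1/2)x^7 + (14/3)x^6 - (56/3)x^5 + (1120/27)x^4 - (4345/81)x^3 + (3044/81)x^2 - (9151/1458)x - 13570/2187

g(x) = -(1/2)x^7 + (14/3)x^6 - (56/3)x^5 + (1120/27)x^4 - (4345/81)x^3 + (3044/81)x^2 - (9151/1458)x - 13570/2187


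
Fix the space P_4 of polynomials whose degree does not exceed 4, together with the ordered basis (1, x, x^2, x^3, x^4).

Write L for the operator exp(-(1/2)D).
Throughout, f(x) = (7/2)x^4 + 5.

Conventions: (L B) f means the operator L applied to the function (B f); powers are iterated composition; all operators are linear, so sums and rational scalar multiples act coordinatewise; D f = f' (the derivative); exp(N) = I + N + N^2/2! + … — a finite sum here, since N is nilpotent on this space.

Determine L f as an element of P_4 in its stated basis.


order-1 term: -7x^3
order-2 term: (21/4)x^2
order-3 term: -(7/4)x
order-4 term: 7/32
the series for exp(-(1/2)D) f terminates at order 4
exp(-(1/2)D) f = (7/2)x^4 - 7x^3 + (21/4)x^2 - (7/4)x + 167/32

the image equals g(x) = (7/2)x^4 - 7x^3 + (21/4)x^2 - (7/4)x + 167/32


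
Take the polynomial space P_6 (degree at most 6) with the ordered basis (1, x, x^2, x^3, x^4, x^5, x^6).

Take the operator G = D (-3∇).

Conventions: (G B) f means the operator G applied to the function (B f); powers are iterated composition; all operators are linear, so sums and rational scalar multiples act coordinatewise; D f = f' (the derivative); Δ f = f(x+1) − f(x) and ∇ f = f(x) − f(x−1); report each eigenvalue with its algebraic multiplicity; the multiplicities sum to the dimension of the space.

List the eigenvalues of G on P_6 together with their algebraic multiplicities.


image of 1: 0
image of x: 0
image of x^2: -6
image of x^3: -18x + 9
image of x^4: -36x^2 + 36x - 12
image of x^5: -60x^3 + 90x^2 - 60x + 15
image of x^6: -90x^4 + 180x^3 - 180x^2 + 90x - 18
the matrix is upper triangular; its diagonal is (0, 0, 0, 0, 0, 0, 0)
for a triangular matrix the eigenvalues are the diagonal entries, with algebraic multiplicity their repetition count

λ = 0 (multiplicity 7)


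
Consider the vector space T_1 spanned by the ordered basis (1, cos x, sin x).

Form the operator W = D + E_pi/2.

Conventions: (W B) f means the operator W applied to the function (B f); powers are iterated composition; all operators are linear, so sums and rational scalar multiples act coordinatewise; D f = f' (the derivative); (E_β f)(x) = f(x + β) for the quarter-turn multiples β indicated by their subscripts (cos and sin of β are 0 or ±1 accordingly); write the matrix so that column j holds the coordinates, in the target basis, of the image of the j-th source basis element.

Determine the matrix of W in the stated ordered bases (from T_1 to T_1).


image of 1: 1
image of cos x: -2sin x
image of sin x: 2cos x
each image's coordinates form column j of the matrix

the matrix is [[1, 0, 0]; [0, 0, 2]; [0, -2, 0]] (rows listed top to bottom)


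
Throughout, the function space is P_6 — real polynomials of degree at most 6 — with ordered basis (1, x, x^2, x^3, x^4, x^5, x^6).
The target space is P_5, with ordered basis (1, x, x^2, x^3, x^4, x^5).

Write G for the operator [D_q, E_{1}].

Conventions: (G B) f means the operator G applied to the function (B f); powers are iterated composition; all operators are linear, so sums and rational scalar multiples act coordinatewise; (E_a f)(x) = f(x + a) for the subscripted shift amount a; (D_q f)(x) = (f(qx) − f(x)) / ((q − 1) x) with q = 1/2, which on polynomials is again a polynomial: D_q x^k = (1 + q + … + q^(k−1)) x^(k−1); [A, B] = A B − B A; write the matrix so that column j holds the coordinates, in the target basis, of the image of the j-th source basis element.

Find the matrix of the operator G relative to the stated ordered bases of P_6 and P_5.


the matrix is [[0, 0, 1/2, 5/4, 17/8, 49/16, 129/32]; [0, 0, 0, 1, 27/8, 29/4, 405/32]; [0, 0, 0, 0, 11/8, 47/8, 245/16]; [0, 0, 0, 0, 0, 13/8, 135/16]; [0, 0, 0, 0, 0, 0, 57/32]; [0, 0, 0, 0, 0, 0, 0]] (rows listed top to bottom)

image of 1: 0
image of x: 0
image of x^2: 1/2
image of x^3: x + 5/4
image of x^4: (11/8)x^2 + (27/8)x + 17/8
image of x^5: (13/8)x^3 + (47/8)x^2 + (29/4)x + 49/16
image of x^6: (57/32)x^4 + (135/16)x^3 + (245/16)x^2 + (405/32)x + 129/32
each image's coordinates form column j of the matrix


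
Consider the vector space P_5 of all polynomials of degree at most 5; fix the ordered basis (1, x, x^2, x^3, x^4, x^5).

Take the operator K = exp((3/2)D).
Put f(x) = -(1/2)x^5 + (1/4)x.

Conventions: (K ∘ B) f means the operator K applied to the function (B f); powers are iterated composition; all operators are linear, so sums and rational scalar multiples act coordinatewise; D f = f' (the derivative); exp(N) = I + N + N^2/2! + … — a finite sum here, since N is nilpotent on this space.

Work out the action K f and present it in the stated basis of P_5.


order-1 term: -(15/4)x^4 + 3/8
order-2 term: -(45/4)x^3
order-3 term: -(135/8)x^2
order-4 term: -(405/32)x
order-5 term: -243/64
the series for exp((3/2)D) f terminates at order 5
exp((3/2)D) f = -(1/2)x^5 - (15/4)x^4 - (45/4)x^3 - (135/8)x^2 - (397/32)x - 219/64

the result is g(x) = -(1/2)x^5 - (15/4)x^4 - (45/4)x^3 - (135/8)x^2 - (397/32)x - 219/64


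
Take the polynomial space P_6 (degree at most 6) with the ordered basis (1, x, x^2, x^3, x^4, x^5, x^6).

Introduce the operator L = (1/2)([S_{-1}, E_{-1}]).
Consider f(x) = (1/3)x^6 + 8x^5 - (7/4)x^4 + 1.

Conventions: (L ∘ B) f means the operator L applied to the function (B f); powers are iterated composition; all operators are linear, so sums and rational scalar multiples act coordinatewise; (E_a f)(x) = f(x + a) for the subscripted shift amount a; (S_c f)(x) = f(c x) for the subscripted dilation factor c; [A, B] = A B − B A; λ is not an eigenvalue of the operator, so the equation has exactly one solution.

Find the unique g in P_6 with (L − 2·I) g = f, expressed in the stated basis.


the image equals g(x) = -(1/6)x^6 - (9/2)x^5 + (97/8)x^4 + (271/12)x^3 - (91/8)x^2 + (99/8)x - 755/48

write g with unknown coordinates in the stated basis and equate coefficients in (L − 2·I) g = f
solving from the highest basis element down gives g = -(1/6)x^6 - (9/2)x^5 + (97/8)x^4 + (271/12)x^3 - (91/8)x^2 + (99/8)x - 755/48
check: L g = -x^5 + (45/2)x^4 + (271/6)x^3 - (91/4)x^2 + (99/4)x - 731/24
so L g − 2·g = (1/3)x^6 + 8x^5 - (7/4)x^4 + 1 = f ✓


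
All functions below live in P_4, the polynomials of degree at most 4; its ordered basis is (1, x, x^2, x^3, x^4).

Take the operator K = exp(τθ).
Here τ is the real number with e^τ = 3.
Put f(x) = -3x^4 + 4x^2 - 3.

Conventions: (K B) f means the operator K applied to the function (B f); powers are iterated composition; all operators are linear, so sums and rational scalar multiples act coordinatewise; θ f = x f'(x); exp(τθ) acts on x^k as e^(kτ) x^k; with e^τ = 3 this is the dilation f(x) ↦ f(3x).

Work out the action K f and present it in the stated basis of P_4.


the image equals g(x) = -243x^4 + 36x^2 - 3

exp(τθ) x^k = e^(kτ) x^k; with e^τ = 3 this sends x^k to 3^k x^k
x^2 ↦ 9 x^2
x^4 ↦ 81 x^4
applying this coordinatewise to f: exp(τθ) f = -243x^4 + 36x^2 - 3


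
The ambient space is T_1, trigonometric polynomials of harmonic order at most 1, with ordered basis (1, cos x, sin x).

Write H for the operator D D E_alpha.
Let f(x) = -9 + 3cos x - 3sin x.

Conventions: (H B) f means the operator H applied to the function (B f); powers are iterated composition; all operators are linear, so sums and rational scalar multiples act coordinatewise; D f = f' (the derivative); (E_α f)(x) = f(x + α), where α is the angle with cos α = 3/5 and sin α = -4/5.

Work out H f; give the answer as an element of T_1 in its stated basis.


the result is g(x) = -(21/5)cos x - (3/5)sin x

E_alpha f = -9 + (21/5)cos x + (3/5)sin x
D E_alpha f = (3/5)cos x - (21/5)sin x
D D E_alpha f = -(21/5)cos x - (3/5)sin x


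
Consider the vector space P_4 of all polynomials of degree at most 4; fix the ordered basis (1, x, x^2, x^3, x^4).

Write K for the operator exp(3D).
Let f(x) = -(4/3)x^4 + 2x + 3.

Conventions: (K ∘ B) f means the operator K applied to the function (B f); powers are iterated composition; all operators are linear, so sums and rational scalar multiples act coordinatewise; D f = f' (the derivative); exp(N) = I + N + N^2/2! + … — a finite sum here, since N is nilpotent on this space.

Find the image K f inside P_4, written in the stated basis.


order-1 term: -16x^3 + 6
order-2 term: -72x^2
order-3 term: -144x
order-4 term: -108
the series for exp(3D) f terminates at order 4
exp(3D) f = -(4/3)x^4 - 16x^3 - 72x^2 - 142x - 99

the result is g(x) = -(4/3)x^4 - 16x^3 - 72x^2 - 142x - 99


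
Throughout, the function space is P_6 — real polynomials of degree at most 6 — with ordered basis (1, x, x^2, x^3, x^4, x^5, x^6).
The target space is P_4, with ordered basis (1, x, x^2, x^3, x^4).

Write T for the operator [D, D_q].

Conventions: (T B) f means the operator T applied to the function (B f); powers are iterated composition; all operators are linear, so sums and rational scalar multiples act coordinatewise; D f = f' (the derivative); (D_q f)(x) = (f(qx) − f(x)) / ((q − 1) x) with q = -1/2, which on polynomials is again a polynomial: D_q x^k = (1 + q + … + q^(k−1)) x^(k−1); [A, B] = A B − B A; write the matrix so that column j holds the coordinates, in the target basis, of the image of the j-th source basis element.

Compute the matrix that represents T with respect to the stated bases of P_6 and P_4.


the matrix is [[0, 0, -3/2, 0, 0, 0, 0]; [0, 0, 0, 0, 0, 0, 0]; [0, 0, 0, 0, -9/8, 0, 0]; [0, 0, 0, 0, 0, -3/8, 0]; [0, 0, 0, 0, 0, 0, -27/32]] (rows listed top to bottom)

image of 1: 0
image of x: 0
image of x^2: -3/2
image of x^3: 0
image of x^4: -(9/8)x^2
image of x^5: -(3/8)x^3
image of x^6: -(27/32)x^4
each image's coordinates form column j of the matrix


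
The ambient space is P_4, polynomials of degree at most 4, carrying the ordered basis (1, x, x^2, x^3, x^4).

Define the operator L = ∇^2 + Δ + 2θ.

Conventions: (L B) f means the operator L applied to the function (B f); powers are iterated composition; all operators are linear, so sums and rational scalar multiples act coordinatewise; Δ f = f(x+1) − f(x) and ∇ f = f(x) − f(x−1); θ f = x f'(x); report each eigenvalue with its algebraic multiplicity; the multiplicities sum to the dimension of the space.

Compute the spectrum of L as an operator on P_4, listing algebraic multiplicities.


λ = 0 (multiplicity 1), λ = 2 (multiplicity 1), λ = 4 (multiplicity 1), λ = 6 (multiplicity 1), λ = 8 (multiplicity 1)

image of 1: 0
image of x: 2x + 1
image of x^2: 4x^2 + 2x + 3
image of x^3: 6x^3 + 3x^2 + 9x - 5
image of x^4: 8x^4 + 4x^3 + 18x^2 - 20x + 15
the matrix is upper triangular; its diagonal is (0, 2, 4, 6, 8)
for a triangular matrix the eigenvalues are the diagonal entries, with algebraic multiplicity their repetition count


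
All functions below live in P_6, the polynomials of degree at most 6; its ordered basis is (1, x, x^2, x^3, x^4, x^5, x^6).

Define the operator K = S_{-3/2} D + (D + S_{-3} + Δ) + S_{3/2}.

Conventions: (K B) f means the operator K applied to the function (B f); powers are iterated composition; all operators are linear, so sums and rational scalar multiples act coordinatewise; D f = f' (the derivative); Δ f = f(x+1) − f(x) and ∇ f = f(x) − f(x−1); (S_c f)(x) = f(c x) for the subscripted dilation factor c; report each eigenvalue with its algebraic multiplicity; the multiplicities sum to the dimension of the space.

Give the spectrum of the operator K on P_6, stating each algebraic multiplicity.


image of 1: 2
image of x: -(3/2)x + 3
image of x^2: (45/4)x^2 + x + 1
image of x^3: -(189/8)x^3 + (51/4)x^2 + 3x + 1
image of x^4: (1377/16)x^4 - (11/2)x^3 + 6x^2 + 4x + 1
image of x^5: -(7533/32)x^5 + (565/16)x^4 + 10x^3 + 10x^2 + 5x + 1
image of x^6: (47385/64)x^6 - (537/16)x^5 + 15x^4 + 20x^3 + 15x^2 + 6x + 1
the matrix is upper triangular; its diagonal is (2, -3/2, 45/4, -189/8, 1377/16, -7533/32, 47385/64)
for a triangular matrix the eigenvalues are the diagonal entries, with algebraic multiplicity their repetition count

λ = -7533/32 (multiplicity 1), λ = -189/8 (multiplicity 1), λ = -3/2 (multiplicity 1), λ = 2 (multiplicity 1), λ = 45/4 (multiplicity 1), λ = 1377/16 (multiplicity 1), λ = 47385/64 (multiplicity 1)


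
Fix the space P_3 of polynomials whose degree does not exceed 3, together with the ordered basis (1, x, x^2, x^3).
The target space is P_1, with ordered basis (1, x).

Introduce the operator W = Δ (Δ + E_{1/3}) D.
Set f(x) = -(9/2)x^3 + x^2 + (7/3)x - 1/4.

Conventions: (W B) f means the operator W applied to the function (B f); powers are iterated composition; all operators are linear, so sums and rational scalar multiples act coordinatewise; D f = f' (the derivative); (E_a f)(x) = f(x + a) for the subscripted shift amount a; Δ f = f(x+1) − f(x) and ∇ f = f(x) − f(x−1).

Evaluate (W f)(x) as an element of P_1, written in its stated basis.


the image equals g(x) = -27x - 95/2

D f = -(27/2)x^2 + 2x + 7/3
Δ D f = -27x - 23/2
E_{1/3} D f = -(27/2)x^2 - 7x + 3/2
(Δ + E_{1/3}) D f = -(27/2)x^2 - 34x - 10
Δ (Δ + E_{1/3}) D f = -27x - 95/2


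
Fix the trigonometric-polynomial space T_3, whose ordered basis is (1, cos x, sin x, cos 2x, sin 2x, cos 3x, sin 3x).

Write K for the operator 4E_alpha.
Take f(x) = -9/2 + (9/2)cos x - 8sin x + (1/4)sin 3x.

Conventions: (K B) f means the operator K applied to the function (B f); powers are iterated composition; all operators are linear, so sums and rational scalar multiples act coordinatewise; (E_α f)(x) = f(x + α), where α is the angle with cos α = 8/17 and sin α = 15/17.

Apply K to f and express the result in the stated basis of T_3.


E_alpha f = -9/2 - (84/17)cos x - (263/34)sin x - (495/19652)cos 3x - (1222/4913)sin 3x
(4E_alpha) f = -18 - (336/17)cos x - (526/17)sin x - (495/4913)cos 3x - (4888/4913)sin 3x

g(x) = -18 - (336/17)cos x - (526/17)sin x - (495/4913)cos 3x - (4888/4913)sin 3x


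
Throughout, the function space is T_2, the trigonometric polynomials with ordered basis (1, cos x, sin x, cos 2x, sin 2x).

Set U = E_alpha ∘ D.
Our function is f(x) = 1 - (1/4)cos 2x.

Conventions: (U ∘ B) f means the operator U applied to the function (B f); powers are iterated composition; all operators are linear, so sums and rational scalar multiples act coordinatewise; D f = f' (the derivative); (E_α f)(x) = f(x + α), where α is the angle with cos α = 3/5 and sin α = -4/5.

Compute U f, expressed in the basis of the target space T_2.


D f = (1/2)sin 2x
E_alpha D f = -(12/25)cos 2x - (7/50)sin 2x

g(x) = -(12/25)cos 2x - (7/50)sin 2x


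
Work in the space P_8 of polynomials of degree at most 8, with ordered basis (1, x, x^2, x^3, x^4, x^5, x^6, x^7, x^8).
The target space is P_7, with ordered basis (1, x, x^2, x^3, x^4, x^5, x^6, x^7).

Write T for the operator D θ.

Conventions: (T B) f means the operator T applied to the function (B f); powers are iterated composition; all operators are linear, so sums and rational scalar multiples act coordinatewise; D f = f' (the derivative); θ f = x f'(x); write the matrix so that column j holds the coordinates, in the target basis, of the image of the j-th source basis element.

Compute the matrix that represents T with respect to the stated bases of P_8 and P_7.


the matrix is [[0, 1, 0, 0, 0, 0, 0, 0, 0]; [0, 0, 4, 0, 0, 0, 0, 0, 0]; [0, 0, 0, 9, 0, 0, 0, 0, 0]; [0, 0, 0, 0, 16, 0, 0, 0, 0]; [0, 0, 0, 0, 0, 25, 0, 0, 0]; [0, 0, 0, 0, 0, 0, 36, 0, 0]; [0, 0, 0, 0, 0, 0, 0, 49, 0]; [0, 0, 0, 0, 0, 0, 0, 0, 64]] (rows listed top to bottom)

image of 1: 0
image of x: 1
image of x^2: 4x
image of x^3: 9x^2
image of x^4: 16x^3
image of x^5: 25x^4
image of x^6: 36x^5
image of x^7: 49x^6
image of x^8: 64x^7
each image's coordinates form column j of the matrix


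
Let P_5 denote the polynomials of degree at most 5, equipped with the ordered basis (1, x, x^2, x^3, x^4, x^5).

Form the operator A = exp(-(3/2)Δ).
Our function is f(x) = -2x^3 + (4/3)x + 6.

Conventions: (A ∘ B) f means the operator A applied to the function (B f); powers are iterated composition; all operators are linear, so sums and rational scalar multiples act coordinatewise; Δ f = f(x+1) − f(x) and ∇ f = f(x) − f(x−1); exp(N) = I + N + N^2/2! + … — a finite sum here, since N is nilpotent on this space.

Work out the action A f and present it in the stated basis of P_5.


order-1 term: 9x^2 + 9x + 1
order-2 term: -(27/2)x - 27/2
order-3 term: 27/4
the series for exp(-(3/2)Δ) f terminates at order 3
exp(-(3/2)Δ) f = -2x^3 + 9x^2 - (19/6)x + 1/4

the result is g(x) = -2x^3 + 9x^2 - (19/6)x + 1/4


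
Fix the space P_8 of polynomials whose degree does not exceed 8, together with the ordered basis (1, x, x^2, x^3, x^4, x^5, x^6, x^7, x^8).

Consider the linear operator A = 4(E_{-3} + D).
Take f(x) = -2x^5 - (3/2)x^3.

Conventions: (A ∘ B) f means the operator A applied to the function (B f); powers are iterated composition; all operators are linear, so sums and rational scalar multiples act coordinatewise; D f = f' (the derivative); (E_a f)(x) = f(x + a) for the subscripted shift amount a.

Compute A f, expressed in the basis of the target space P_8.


the result is g(x) = -8x^5 + 80x^4 - 726x^3 + 2196x^2 - 3402x + 2106

E_{-3} f = -2x^5 + 30x^4 - (363/2)x^3 + (1107/2)x^2 - (1701/2)x + 1053/2
D f = -10x^4 - (9/2)x^2
(E_{-3} + D) f = -2x^5 + 20x^4 - (363/2)x^3 + 549x^2 - (1701/2)x + 1053/2
(4(E_{-3} + D)) f = -8x^5 + 80x^4 - 726x^3 + 2196x^2 - 3402x + 2106


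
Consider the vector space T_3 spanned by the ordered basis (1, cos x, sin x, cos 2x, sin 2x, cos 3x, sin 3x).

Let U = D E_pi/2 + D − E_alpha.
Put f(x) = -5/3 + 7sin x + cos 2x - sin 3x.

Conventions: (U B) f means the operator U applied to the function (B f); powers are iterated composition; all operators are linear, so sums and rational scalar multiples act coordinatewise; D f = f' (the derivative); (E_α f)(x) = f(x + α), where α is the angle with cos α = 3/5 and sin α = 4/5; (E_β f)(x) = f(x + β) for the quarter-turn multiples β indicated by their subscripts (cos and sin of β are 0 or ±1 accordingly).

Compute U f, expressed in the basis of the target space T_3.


E_pi/2 f = -5/3 + 7cos x - cos 2x + cos 3x
D E_pi/2 f = -7sin x + 2sin 2x - 3sin 3x
D f = 7cos x - 2sin 2x - 3cos 3x
E_alpha f = -5/3 + (28/5)cos x + (21/5)sin x - (7/25)cos 2x - (24/25)sin 2x - (44/125)cos 3x + (117/125)sin 3x
(-E_alpha) f = 5/3 - (28/5)cos x - (21/5)sin x + (7/25)cos 2x + (24/25)sin 2x + (44/125)cos 3x - (117/125)sin 3x
(D E_pi/2 + D − E_alpha) f = 5/3 + (7/5)cos x - (56/5)sin x + (7/25)cos 2x + (24/25)sin 2x - (331/125)cos 3x - (492/125)sin 3x

the result is g(x) = 5/3 + (7/5)cos x - (56/5)sin x + (7/25)cos 2x + (24/25)sin 2x - (331/125)cos 3x - (492/125)sin 3x


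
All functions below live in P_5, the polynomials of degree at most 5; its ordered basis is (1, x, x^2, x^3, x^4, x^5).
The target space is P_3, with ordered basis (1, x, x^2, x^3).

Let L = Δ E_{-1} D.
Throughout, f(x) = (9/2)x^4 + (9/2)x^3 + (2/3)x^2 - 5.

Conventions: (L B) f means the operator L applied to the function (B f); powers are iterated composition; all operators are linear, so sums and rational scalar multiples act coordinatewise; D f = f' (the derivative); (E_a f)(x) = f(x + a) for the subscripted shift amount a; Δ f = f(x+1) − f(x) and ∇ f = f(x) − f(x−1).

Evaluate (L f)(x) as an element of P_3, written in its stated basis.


g(x) = 54x^2 - 27x + 35/6

D f = 18x^3 + (27/2)x^2 + (4/3)x
E_{-1} D f = 18x^3 - (81/2)x^2 + (85/3)x - 35/6
Δ E_{-1} D f = 54x^2 - 27x + 35/6


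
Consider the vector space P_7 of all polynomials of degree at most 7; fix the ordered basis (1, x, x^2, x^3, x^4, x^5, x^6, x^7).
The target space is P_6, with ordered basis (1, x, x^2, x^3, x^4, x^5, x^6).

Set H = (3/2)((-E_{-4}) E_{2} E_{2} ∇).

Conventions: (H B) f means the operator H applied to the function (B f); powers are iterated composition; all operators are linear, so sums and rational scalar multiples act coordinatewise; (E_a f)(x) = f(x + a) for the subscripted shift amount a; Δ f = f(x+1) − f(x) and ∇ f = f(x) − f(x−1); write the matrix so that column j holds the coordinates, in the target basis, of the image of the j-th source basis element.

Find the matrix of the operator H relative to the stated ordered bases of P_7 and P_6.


image of 1: 0
image of x: -3/2
image of x^2: -3x + 3/2
image of x^3: -(9/2)x^2 + (9/2)x - 3/2
image of x^4: -6x^3 + 9x^2 - 6x + 3/2
image of x^5: -(15/2)x^4 + 15x^3 - 15x^2 + (15/2)x - 3/2
image of x^6: -9x^5 + (45/2)x^4 - 30x^3 + (45/2)x^2 - 9x + 3/2
image of x^7: -(21/2)x^6 + (63/2)x^5 - (105/2)x^4 + (105/2)x^3 - (63/2)x^2 + (21/2)x - 3/2
each image's coordinates form column j of the matrix

the matrix is [[0, -3/2, 3/2, -3/2, 3/2, -3/2, 3/2, -3/2]; [0, 0, -3, 9/2, -6, 15/2, -9, 21/2]; [0, 0, 0, -9/2, 9, -15, 45/2, -63/2]; [0, 0, 0, 0, -6, 15, -30, 105/2]; [0, 0, 0, 0, 0, -15/2, 45/2, -105/2]; [0, 0, 0, 0, 0, 0, -9, 63/2]; [0, 0, 0, 0, 0, 0, 0, -21/2]] (rows listed top to bottom)


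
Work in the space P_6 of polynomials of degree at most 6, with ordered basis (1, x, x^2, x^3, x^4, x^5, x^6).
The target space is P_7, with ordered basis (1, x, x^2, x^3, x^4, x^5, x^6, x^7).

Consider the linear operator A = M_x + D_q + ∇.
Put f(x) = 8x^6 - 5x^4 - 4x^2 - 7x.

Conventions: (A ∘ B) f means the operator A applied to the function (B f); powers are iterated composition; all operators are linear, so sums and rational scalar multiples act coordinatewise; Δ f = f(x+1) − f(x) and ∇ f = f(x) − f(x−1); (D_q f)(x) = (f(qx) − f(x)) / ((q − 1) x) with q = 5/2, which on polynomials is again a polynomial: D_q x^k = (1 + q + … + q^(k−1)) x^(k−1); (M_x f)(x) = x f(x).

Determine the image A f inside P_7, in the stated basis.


M_x f = 8x^7 - 5x^5 - 4x^3 - 7x^2
D_q f = (5187/4)x^5 - (1015/8)x^3 - 14x - 7
∇ f = 48x^5 - 120x^4 + 140x^3 - 90x^2 + 20x - 6
(M_x + D_q + ∇) f = 8x^7 + (5359/4)x^5 - 120x^4 + (73/8)x^3 - 97x^2 + 6x - 13

g(x) = 8x^7 + (5359/4)x^5 - 120x^4 + (73/8)x^3 - 97x^2 + 6x - 13


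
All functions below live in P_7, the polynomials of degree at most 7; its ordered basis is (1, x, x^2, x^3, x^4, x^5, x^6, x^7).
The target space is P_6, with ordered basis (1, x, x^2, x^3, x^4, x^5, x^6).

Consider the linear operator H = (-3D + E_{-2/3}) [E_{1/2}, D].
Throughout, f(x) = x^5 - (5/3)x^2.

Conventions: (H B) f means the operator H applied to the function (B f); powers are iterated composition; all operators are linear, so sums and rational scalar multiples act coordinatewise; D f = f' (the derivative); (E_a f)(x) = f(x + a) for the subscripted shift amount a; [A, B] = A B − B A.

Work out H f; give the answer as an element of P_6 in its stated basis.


D f = 5x^4 - (10/3)x
E_{1/2} D f = 5x^4 + 10x^3 + (15/2)x^2 - (5/6)x - 65/48
E_{1/2} f = x^5 + (5/2)x^4 + (5/2)x^3 - (5/12)x^2 - (65/48)x - 37/96
D E_{1/2} f = 5x^4 + 10x^3 + (15/2)x^2 - (5/6)x - 65/48
[E_{1/2}, D] f = 0
D [E_{1/2}, D] f = 0
(-3D) [E_{1/2}, D] f = 0
E_{-2/3} [E_{1/2}, D] f = 0
(-3D + E_{-2/3}) [E_{1/2}, D] f = 0

g(x) = 0


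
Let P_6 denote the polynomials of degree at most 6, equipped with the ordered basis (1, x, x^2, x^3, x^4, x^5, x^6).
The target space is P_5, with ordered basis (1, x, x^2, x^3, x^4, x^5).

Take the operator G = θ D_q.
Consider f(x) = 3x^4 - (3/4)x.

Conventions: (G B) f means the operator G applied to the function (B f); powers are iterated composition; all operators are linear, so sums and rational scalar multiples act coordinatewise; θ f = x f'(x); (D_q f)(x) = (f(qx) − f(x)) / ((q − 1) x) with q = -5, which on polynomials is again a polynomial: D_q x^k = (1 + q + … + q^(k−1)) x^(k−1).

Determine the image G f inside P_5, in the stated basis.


D_q f = -312x^3 - 3/4
θ D_q f = -936x^3

g(x) = -936x^3


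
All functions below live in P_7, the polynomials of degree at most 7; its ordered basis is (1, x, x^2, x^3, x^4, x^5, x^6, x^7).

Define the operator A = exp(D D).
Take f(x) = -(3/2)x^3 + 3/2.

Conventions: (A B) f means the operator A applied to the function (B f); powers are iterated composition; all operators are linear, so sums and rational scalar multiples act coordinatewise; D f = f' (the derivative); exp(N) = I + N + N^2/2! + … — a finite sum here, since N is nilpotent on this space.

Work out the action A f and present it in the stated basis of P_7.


order-1 term: -9x
the series for exp(D D) f terminates at order 1
exp(D D) f = -(3/2)x^3 - 9x + 3/2

g(x) = -(3/2)x^3 - 9x + 3/2


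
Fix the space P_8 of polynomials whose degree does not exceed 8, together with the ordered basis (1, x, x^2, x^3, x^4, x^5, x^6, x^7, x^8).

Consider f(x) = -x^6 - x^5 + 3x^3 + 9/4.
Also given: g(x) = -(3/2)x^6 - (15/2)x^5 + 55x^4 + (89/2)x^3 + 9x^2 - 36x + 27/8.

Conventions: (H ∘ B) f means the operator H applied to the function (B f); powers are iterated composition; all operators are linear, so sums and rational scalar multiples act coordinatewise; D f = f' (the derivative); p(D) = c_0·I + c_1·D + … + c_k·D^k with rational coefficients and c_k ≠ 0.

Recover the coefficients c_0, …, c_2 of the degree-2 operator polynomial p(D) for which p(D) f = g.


D^0 f = -x^6 - x^5 + 3x^3 + 9/4
D^1 f = -6x^5 - 5x^4 + 9x^2
D^2 f = -30x^4 - 20x^3 + 18x
matching coefficients of g against c_0 f + c_1 Df + … from the top degree down determines the c_i
solution: c_0 = 3/2, c_1 = 1, c_2 = -2

c_0 = 3/2, c_1 = 1, c_2 = -2


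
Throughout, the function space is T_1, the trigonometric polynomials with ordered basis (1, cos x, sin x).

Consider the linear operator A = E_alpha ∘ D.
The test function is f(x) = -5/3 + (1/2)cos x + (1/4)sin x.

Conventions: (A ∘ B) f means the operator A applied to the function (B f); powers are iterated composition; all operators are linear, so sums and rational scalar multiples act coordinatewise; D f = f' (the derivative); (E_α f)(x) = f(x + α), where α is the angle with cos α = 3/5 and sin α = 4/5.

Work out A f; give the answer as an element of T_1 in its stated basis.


the image equals g(x) = -(1/4)cos x - (1/2)sin x

D f = (1/4)cos x - (1/2)sin x
E_alpha D f = -(1/4)cos x - (1/2)sin x


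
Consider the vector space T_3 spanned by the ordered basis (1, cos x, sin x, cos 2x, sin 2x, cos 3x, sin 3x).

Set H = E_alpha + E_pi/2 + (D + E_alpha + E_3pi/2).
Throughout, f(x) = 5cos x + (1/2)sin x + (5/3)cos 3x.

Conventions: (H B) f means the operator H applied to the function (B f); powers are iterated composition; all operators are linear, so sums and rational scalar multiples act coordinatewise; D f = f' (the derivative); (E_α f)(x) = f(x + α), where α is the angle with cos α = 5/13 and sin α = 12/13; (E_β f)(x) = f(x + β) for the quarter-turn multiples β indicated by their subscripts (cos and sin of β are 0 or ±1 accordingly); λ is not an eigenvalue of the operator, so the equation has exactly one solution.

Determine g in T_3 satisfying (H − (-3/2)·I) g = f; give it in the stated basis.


the result is g(x) = (516/689)cos x + (799/689)sin x - (15490/136299)cos 3x + (32900/45433)sin 3x

write g with unknown coordinates in the stated basis and equate coefficients in (H − (-3/2)·I) g = f
solving from the highest basis element down gives g = (516/689)cos x + (799/689)sin x - (15490/136299)cos 3x + (32900/45433)sin 3x
check: H g = (2671/689)cos x - (854/689)sin x + (250400/136299)cos 3x - (49350/45433)sin 3x
so H g − (-3/2)·g = 5cos x + (1/2)sin x + (5/3)cos 3x = f ✓


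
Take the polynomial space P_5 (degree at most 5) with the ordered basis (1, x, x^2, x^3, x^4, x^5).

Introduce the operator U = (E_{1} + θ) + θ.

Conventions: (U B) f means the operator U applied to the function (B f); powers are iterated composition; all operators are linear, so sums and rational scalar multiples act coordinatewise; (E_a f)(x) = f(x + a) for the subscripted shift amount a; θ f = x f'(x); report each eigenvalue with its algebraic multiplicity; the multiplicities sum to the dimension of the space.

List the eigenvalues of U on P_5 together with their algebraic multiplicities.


λ = 1 (multiplicity 1), λ = 3 (multiplicity 1), λ = 5 (multiplicity 1), λ = 7 (multiplicity 1), λ = 9 (multiplicity 1), λ = 11 (multiplicity 1)

image of 1: 1
image of x: 3x + 1
image of x^2: 5x^2 + 2x + 1
image of x^3: 7x^3 + 3x^2 + 3x + 1
image of x^4: 9x^4 + 4x^3 + 6x^2 + 4x + 1
image of x^5: 11x^5 + 5x^4 + 10x^3 + 10x^2 + 5x + 1
the matrix is upper triangular; its diagonal is (1, 3, 5, 7, 9, 11)
for a triangular matrix the eigenvalues are the diagonal entries, with algebraic multiplicity their repetition count


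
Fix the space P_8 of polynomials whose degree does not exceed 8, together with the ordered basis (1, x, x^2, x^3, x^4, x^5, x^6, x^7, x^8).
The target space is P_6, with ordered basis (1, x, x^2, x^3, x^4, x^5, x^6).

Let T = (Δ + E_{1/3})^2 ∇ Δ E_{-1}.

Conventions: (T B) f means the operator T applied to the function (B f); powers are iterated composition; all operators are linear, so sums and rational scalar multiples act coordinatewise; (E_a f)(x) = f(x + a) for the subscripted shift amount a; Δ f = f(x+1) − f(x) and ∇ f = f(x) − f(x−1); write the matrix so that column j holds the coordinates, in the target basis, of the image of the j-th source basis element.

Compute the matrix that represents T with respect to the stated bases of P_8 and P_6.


image of 1: 0
image of x: 0
image of x^2: 2
image of x^3: 6x + 10
image of x^4: 12x^2 + 40x + 58/3
image of x^5: 20x^3 + 100x^2 + (290/3)x + 790/27
image of x^6: 30x^4 + 200x^3 + 290x^2 + (1580/9)x + 2554/27
image of x^7: 42x^5 + 350x^4 + (2030/3)x^3 + (5530/9)x^2 + (17878/27)x + 6370/81
image of x^8: 56x^6 + 560x^5 + (4060/3)x^4 + (44240/27)x^3 + (71512/27)x^2 + (50960/81)x + 302654/729
each image's coordinates form column j of the matrix

the matrix is [[0, 0, 2, 10, 58/3, 790/27, 2554/27, 6370/81, 302654/729]; [0, 0, 0, 6, 40, 290/3, 1580/9, 17878/27, 50960/81]; [0, 0, 0, 0, 12, 100, 290, 5530/9, 71512/27]; [0, 0, 0, 0, 0, 20, 200, 2030/3, 44240/27]; [0, 0, 0, 0, 0, 0, 30, 350, 4060/3]; [0, 0, 0, 0, 0, 0, 0, 42, 560]; [0, 0, 0, 0, 0, 0, 0, 0, 56]] (rows listed top to bottom)


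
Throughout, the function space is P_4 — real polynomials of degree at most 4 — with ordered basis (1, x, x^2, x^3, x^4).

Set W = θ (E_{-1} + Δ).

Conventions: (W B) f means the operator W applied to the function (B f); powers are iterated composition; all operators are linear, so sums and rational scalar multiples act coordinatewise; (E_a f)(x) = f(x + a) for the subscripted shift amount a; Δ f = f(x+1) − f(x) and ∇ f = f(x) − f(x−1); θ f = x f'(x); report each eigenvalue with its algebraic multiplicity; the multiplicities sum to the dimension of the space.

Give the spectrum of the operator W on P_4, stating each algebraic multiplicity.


image of 1: 0
image of x: x
image of x^2: 2x^2
image of x^3: 3x^3 + 6x
image of x^4: 4x^4 + 24x^2
the matrix is upper triangular; its diagonal is (0, 1, 2, 3, 4)
for a triangular matrix the eigenvalues are the diagonal entries, with algebraic multiplicity their repetition count

λ = 0 (multiplicity 1), λ = 1 (multiplicity 1), λ = 2 (multiplicity 1), λ = 3 (multiplicity 1), λ = 4 (multiplicity 1)


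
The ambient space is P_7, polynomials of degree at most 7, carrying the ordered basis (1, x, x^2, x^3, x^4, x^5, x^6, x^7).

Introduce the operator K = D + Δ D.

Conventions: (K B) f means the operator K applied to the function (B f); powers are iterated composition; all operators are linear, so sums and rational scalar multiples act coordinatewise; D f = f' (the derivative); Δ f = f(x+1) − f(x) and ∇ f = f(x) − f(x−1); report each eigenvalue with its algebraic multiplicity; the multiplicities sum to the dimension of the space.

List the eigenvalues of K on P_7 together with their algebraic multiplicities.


image of 1: 0
image of x: 1
image of x^2: 2x + 2
image of x^3: 3x^2 + 6x + 3
image of x^4: 4x^3 + 12x^2 + 12x + 4
image of x^5: 5x^4 + 20x^3 + 30x^2 + 20x + 5
image of x^6: 6x^5 + 30x^4 + 60x^3 + 60x^2 + 30x + 6
image of x^7: 7x^6 + 42x^5 + 105x^4 + 140x^3 + 105x^2 + 42x + 7
the matrix is upper triangular; its diagonal is (0, 0, 0, 0, 0, 0, 0, 0)
for a triangular matrix the eigenvalues are the diagonal entries, with algebraic multiplicity their repetition count

λ = 0 (multiplicity 8)


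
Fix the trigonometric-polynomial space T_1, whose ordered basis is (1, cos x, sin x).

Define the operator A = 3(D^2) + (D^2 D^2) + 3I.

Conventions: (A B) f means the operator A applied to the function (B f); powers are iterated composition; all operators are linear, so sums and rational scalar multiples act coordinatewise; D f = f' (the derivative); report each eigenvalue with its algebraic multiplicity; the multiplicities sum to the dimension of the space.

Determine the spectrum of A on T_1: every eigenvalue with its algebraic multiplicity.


λ = 1 (multiplicity 2), λ = 3 (multiplicity 1)

image of 1: 3
image of cos x: cos x
image of sin x: sin x
the matrix is diagonal; its diagonal is (3, 1, 1)
for a triangular matrix the eigenvalues are the diagonal entries, with algebraic multiplicity their repetition count


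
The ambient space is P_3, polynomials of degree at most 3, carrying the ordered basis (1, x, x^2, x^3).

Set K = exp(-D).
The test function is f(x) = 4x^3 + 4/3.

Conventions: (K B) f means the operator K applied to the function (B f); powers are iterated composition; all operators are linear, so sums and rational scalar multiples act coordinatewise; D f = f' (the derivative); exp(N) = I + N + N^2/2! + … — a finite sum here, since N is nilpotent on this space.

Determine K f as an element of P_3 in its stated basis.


order-1 term: -12x^2
order-2 term: 12x
order-3 term: -4
the series for exp(-D) f terminates at order 3
exp(-D) f = 4x^3 - 12x^2 + 12x - 8/3

g(x) = 4x^3 - 12x^2 + 12x - 8/3


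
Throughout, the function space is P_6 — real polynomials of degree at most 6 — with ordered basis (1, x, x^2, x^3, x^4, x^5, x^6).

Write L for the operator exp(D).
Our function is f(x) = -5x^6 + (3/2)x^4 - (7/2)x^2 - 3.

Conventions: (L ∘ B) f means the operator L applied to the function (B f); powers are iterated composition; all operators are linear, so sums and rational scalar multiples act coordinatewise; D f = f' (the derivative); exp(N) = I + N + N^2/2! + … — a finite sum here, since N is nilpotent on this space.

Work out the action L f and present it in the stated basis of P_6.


order-1 term: -30x^5 + 6x^3 - 7x
order-2 term: -75x^4 + 9x^2 - 7/2
order-3 term: -100x^3 + 6x
order-4 term: -75x^2 + 3/2
order-5 term: -30x
order-6 term: -5
the series for exp(D) f terminates at order 6
exp(D) f = -5x^6 - 30x^5 - (147/2)x^4 - 94x^3 - (139/2)x^2 - 31x - 10

the image equals g(x) = -5x^6 - 30x^5 - (147/2)x^4 - 94x^3 - (139/2)x^2 - 31x - 10


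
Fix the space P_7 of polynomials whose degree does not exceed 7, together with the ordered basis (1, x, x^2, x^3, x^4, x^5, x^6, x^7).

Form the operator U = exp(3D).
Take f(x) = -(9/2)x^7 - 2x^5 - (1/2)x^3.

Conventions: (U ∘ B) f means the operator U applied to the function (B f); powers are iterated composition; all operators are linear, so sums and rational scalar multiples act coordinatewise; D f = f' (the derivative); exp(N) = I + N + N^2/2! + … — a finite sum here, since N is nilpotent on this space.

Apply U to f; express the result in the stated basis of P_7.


the image equals g(x) = -(9/2)x^7 - (189/2)x^6 - (1705/2)x^5 - (8565/2)x^4 - 12938x^3 - 23508x^2 - 23787x - 10341

order-1 term: -(189/2)x^6 - 30x^4 - (9/2)x^2
order-2 term: -(1701/2)x^5 - 180x^3 - (27/2)x
order-3 term: -(8505/2)x^4 - 540x^2 - 27/2
order-4 term: -(25515/2)x^3 - 810x
order-5 term: -(45927/2)x^2 - 486
order-6 term: -(45927/2)x
order-7 term: -19683/2
the series for exp(3D) f terminates at order 7
exp(3D) f = -(9/2)x^7 - (189/2)x^6 - (1705/2)x^5 - (8565/2)x^4 - 12938x^3 - 23508x^2 - 23787x - 10341
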